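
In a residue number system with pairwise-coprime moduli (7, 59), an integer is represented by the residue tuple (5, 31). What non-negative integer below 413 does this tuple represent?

From x ≡ 5 (mod 7) write x = 5 + 7t. Substituting into x ≡ 31 (mod 59) gives 7t ≡ 26 (mod 59), and since 7⁻¹ ≡ 17 (mod 59), t ≡ 29. Hence x ≡ 5 + 7·29 = 208 (mod 413).

208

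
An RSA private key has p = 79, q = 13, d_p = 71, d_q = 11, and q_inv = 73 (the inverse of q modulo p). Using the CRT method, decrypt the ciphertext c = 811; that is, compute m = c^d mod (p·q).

8

m₁ = c^(d_p) mod p: c ≡ 21 (mod 79), and 21^71 mod 79 = 8.
m₂ = c^(d_q) mod q: c ≡ 5 (mod 13), and 5^11 mod 13 = 8.
h = q_inv·(m₁ − m₂) mod p = 73·(8 − 8) mod 79 = 0.
m = m₂ + h·q = 8 + 0·13 = 8.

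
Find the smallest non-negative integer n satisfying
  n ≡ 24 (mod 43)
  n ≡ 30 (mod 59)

325

Combine the congruences pairwise.
From n ≡ 24 (mod 43) write n = 24 + 43t. Substituting into n ≡ 30 (mod 59) gives 43t ≡ 6 (mod 59), and since 43⁻¹ ≡ 11 (mod 59), t ≡ 7. Hence n ≡ 24 + 43·7 = 325 (mod 2537).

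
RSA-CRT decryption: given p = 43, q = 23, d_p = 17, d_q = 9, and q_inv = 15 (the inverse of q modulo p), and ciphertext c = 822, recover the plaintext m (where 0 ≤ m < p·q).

329

m₁ = c^(d_p) mod p: c ≡ 5 (mod 43), and 5^17 mod 43 = 28.
m₂ = c^(d_q) mod q: c ≡ 17 (mod 23), and 17^9 mod 23 = 7.
h = q_inv·(m₁ − m₂) mod p = 15·(28 − 7) mod 43 = 14.
m = m₂ + h·q = 7 + 14·23 = 329.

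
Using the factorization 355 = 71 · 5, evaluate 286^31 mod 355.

111

Mod 71: 286 ≡ 2; 2^31 ≡ 40 (mod 71).
Mod 5: 286 ≡ 1; by Fermat, exponent reduces to 31 mod 4 = 3; 1^3 ≡ 1 (mod 5).
Combine by CRT: x ≡ 40 (mod 71), x ≡ 1 (mod 5) ⇒ x ≡ 111 (mod 355).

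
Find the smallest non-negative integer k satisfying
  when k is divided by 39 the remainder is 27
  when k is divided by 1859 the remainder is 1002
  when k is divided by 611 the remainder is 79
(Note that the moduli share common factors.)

Combine the congruences pairwise.
gcd(39, 1859) = 13 and 13 | (1002 − 27), so the pair is consistent; merging gives k ≡ 1002 (mod 5577), where 5577 = lcm(39, 1859).
gcd(5577, 611) = 13 and 13 | (79 − 1002), so the pair is consistent; merging gives k ≡ 240813 (mod 262119), where 262119 = lcm(5577, 611).
The solution is unique modulo lcm(39, 1859, 611) = 262119.

240813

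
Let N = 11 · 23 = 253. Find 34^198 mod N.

Mod 11: 34 ≡ 1; by Fermat, exponent reduces to 198 mod 10 = 8; 1^8 ≡ 1 (mod 11).
Mod 23: 34 ≡ 11; since 22 | 198, by Fermat 11^198 ≡ 1 (mod 23).
Combine by CRT: x ≡ 1 (mod 11), x ≡ 1 (mod 23) ⇒ x ≡ 1 (mod 253).

1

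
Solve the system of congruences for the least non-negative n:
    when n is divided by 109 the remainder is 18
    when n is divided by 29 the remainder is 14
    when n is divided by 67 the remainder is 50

The moduli are pairwise coprime; M = 109·29·67 = 211787.
M/109 = 1943; 1943 ≡ 90 (mod 109); 90·86 ≡ 1, so inverse 86.
M/29 = 7303; 7303 ≡ 24 (mod 29); 24·23 ≡ 1, so inverse 23.
M/67 = 3161; 3161 ≡ 12 (mod 67); 12·28 ≡ 1, so inverse 28.
n ≡ 18·1943·86 + 14·7303·23 + 50·3161·28 = 9784730.
9784730 mod 211787 = 42528.

42528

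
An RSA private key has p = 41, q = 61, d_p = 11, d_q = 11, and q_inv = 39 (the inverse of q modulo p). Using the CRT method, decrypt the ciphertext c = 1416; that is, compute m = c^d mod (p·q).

m₁ = c^(d_p) mod p: c ≡ 22 (mod 41), and 22^11 mod 41 = 7.
m₂ = c^(d_q) mod q: c ≡ 13 (mod 61), and 13^11 mod 61 = 47.
h = q_inv·(m₁ − m₂) mod p = 39·(7 − 47) mod 41 = 39.
m = m₂ + h·q = 47 + 39·61 = 2426.

2426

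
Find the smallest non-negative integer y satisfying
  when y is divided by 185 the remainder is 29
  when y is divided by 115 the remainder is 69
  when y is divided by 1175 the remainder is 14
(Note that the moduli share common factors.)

505264

Combine the congruences pairwise.
gcd(185, 115) = 5 and 5 | (69 − 29), so the pair is consistent; merging gives y ≡ 3174 (mod 4255), where 4255 = lcm(185, 115).
gcd(4255, 1175) = 5 and 5 | (14 − 3174), so the pair is consistent; merging gives y ≡ 505264 (mod 999925), where 999925 = lcm(4255, 1175).
The solution is unique modulo lcm(185, 115, 1175) = 999925.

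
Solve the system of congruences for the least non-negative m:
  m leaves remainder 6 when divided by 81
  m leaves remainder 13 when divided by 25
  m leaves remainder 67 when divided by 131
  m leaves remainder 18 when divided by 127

From m ≡ 6 (mod 81) write m = 6 + 81t. Substituting into m ≡ 13 (mod 25) gives 81t ≡ 7 (mod 25), and since 6⁻¹ ≡ 21 (mod 25), t ≡ 22. Hence m ≡ 6 + 81·22 = 1788 (mod 2025).
From m ≡ 1788 (mod 2025) write m = 1788 + 2025t. Substituting into m ≡ 67 (mod 131) gives 2025t ≡ 113 (mod 131), and since 60⁻¹ ≡ 107 (mod 131), t ≡ 39. Hence m ≡ 1788 + 2025·39 = 80763 (mod 265275).
From m ≡ 80763 (mod 265275) write m = 80763 + 265275t. Substituting into m ≡ 18 (mod 127) gives 265275t ≡ 27 (mod 127), and since 99⁻¹ ≡ 68 (mod 127), t ≡ 58. Hence m ≡ 80763 + 265275·58 = 15466713 (mod 33689925).

15466713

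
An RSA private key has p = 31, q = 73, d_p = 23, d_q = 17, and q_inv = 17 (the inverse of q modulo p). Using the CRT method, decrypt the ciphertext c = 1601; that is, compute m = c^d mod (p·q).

856

m₁ = c^(d_p) mod p: c ≡ 20 (mod 31), and 20^23 mod 31 = 19.
m₂ = c^(d_q) mod q: c ≡ 68 (mod 73), and 68^17 mod 73 = 53.
h = q_inv·(m₁ − m₂) mod p = 17·(19 − 53) mod 31 = 11.
m = m₂ + h·q = 53 + 11·73 = 856.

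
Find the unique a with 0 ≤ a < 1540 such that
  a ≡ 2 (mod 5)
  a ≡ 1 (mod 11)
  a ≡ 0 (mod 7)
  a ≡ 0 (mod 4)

672

The moduli are pairwise coprime; N = 5·11·7·4 = 1540.
N/5 = 308; 308 ≡ 3 (mod 5); 3·2 ≡ 1, so inverse 2.
N/11 = 140; 140 ≡ 8 (mod 11); 8·7 ≡ 1, so inverse 7.
N/7 = 220; 220 ≡ 3 (mod 7); 3·5 ≡ 1, so inverse 5.
N/4 = 385; 385 ≡ 1 (mod 4), inverse 1.
a ≡ 2·308·2 + 1·140·7 + 0·220·5 + 0·385·1 = 2212.
2212 mod 1540 = 672.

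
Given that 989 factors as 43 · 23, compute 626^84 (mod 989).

Mod 43: 626 ≡ 24; since 42 | 84, by Fermat 24^84 ≡ 1 (mod 43).
Mod 23: 626 ≡ 5; by Fermat, exponent reduces to 84 mod 22 = 18; 5^18 ≡ 6 (mod 23).
Combine by CRT: x ≡ 1 (mod 43), x ≡ 6 (mod 23) ⇒ x ≡ 259 (mod 989).

259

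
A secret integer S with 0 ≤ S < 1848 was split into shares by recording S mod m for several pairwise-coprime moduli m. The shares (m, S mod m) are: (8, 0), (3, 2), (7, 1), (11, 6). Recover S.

512

From S ≡ 0 (mod 8) write S = 0 + 8t. Substituting into S ≡ 2 (mod 3) gives 8t ≡ 2 (mod 3), and since 2⁻¹ ≡ 2 (mod 3), t ≡ 1. Hence S ≡ 0 + 8·1 = 8 (mod 24).
From S ≡ 8 (mod 24) write S = 8 + 24t. Substituting into S ≡ 1 (mod 7) gives 24t ≡ 0 (mod 7), and since 3⁻¹ ≡ 5 (mod 7), t ≡ 0. Hence S ≡ 8 + 24·0 = 8 (mod 168).
From S ≡ 8 (mod 168) write S = 8 + 168t. Substituting into S ≡ 6 (mod 11) gives 168t ≡ 9 (mod 11), and since 3⁻¹ ≡ 4 (mod 11), t ≡ 3. Hence S ≡ 8 + 168·3 = 512 (mod 1848).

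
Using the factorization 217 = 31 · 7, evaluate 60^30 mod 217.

1

Mod 31: 60 ≡ 29; since 30 | 30, by Fermat 29^30 ≡ 1 (mod 31).
Mod 7: 60 ≡ 4; since 6 | 30, by Fermat 4^30 ≡ 1 (mod 7).
Combine by CRT: x ≡ 1 (mod 31), x ≡ 1 (mod 7) ⇒ x ≡ 1 (mod 217).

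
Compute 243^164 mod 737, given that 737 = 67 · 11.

595

Mod 67: 243 ≡ 42; by Fermat, exponent reduces to 164 mod 66 = 32; 42^32 ≡ 59 (mod 67).
Mod 11: 243 ≡ 1; by Fermat, exponent reduces to 164 mod 10 = 4; 1^4 ≡ 1 (mod 11).
Combine by CRT: x ≡ 59 (mod 67), x ≡ 1 (mod 11) ⇒ x ≡ 595 (mod 737).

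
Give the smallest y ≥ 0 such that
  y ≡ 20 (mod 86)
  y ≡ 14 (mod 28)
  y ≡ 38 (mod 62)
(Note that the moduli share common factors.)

15414

Combine the congruences pairwise.
gcd(86, 28) = 2 and 2 | (14 − 20), so the pair is consistent; merging gives y ≡ 966 (mod 1204), where 1204 = lcm(86, 28).
gcd(1204, 62) = 2 and 2 | (38 − 966), so the pair is consistent; merging gives y ≡ 15414 (mod 37324), where 37324 = lcm(1204, 62).
The solution is unique modulo lcm(86, 28, 62) = 37324.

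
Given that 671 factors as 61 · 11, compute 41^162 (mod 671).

Mod 61: 41 ≡ 41; by Fermat, exponent reduces to 162 mod 60 = 42; 41^42 ≡ 34 (mod 61).
Mod 11: 41 ≡ 8; by Fermat, exponent reduces to 162 mod 10 = 2; 8^2 ≡ 9 (mod 11).
Combine by CRT: x ≡ 34 (mod 61), x ≡ 9 (mod 11) ⇒ x ≡ 339 (mod 671).

339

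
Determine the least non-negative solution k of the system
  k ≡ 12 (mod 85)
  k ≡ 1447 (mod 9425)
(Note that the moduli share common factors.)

Combine the congruences pairwise.
gcd(85, 9425) = 5 and 5 | (1447 − 12), so the pair is consistent; merging gives k ≡ 152247 (mod 160225), where 160225 = lcm(85, 9425).
The solution is unique modulo lcm(85, 9425) = 160225.

152247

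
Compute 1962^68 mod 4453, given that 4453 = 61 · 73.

1541

Mod 61: 1962 ≡ 10; by Fermat, exponent reduces to 68 mod 60 = 8; 10^8 ≡ 16 (mod 61).
Mod 73: 1962 ≡ 64; 64^68 ≡ 8 (mod 73).
Combine by CRT: x ≡ 16 (mod 61), x ≡ 8 (mod 73) ⇒ x ≡ 1541 (mod 4453).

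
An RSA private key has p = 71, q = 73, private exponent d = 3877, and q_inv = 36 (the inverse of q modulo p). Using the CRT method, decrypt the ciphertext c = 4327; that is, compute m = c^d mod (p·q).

d_p = d mod (p−1) = 3877 mod 70 = 27; d_q = d mod (q−1) = 61.
m₁ = c^(d_p) mod p: c ≡ 67 (mod 71), and 67^27 mod 71 = 47.
m₂ = c^(d_q) mod q: c ≡ 20 (mod 73), and 20^61 mod 73 = 34.
h = q_inv·(m₁ − m₂) mod p = 36·(47 − 34) mod 71 = 42.
m = m₂ + h·q = 34 + 42·73 = 3100.

3100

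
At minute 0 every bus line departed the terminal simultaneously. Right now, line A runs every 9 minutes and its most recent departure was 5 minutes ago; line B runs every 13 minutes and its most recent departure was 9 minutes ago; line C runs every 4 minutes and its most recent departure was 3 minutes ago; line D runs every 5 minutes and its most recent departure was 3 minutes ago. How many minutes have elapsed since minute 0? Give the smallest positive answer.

1283

Combine the congruences pairwise.
From t ≡ 5 (mod 9) write t = 5 + 9s. Substituting into t ≡ 9 (mod 13) gives 9s ≡ 4 (mod 13), and since 9⁻¹ ≡ 3 (mod 13), s ≡ 12. Hence t ≡ 5 + 9·12 = 113 (mod 117).
From t ≡ 113 (mod 117) write t = 113 + 117s. Substituting into t ≡ 3 (mod 4) gives 117s ≡ 2 (mod 4), and since 1⁻¹ ≡ 1 (mod 4), s ≡ 2. Hence t ≡ 113 + 117·2 = 347 (mod 468).
From t ≡ 347 (mod 468) write t = 347 + 468s. Substituting into t ≡ 3 (mod 5) gives 468s ≡ 1 (mod 5), and since 3⁻¹ ≡ 2 (mod 5), s ≡ 2. Hence t ≡ 347 + 468·2 = 1283 (mod 2340).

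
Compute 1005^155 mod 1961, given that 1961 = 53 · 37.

Mod 53: 1005 ≡ 51; by Fermat, exponent reduces to 155 mod 52 = 51; 51^51 ≡ 26 (mod 53).
Mod 37: 1005 ≡ 6; by Fermat, exponent reduces to 155 mod 36 = 11; 6^11 ≡ 31 (mod 37).
Combine by CRT: x ≡ 26 (mod 53), x ≡ 31 (mod 37) ⇒ x ≡ 1881 (mod 1961).

1881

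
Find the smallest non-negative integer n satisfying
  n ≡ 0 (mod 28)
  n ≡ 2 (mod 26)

Combine the congruences pairwise.
gcd(28, 26) = 2 and 2 | (2 − 0), so the pair is consistent; merging gives n ≡ 28 (mod 364), where 364 = lcm(28, 26).
The solution is unique modulo lcm(28, 26) = 364.

28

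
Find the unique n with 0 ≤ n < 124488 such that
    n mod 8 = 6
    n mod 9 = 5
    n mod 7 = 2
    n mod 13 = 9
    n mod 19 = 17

From n ≡ 6 (mod 8) write n = 6 + 8t. Substituting into n ≡ 5 (mod 9) gives 8t ≡ 8 (mod 9), and since 8⁻¹ ≡ 8 (mod 9), t ≡ 1. Hence n ≡ 6 + 8·1 = 14 (mod 72).
From n ≡ 14 (mod 72) write n = 14 + 72t. Substituting into n ≡ 2 (mod 7) gives 72t ≡ 2 (mod 7), and since 2⁻¹ ≡ 4 (mod 7), t ≡ 1. Hence n ≡ 14 + 72·1 = 86 (mod 504).
From n ≡ 86 (mod 504) write n = 86 + 504t. Substituting into n ≡ 9 (mod 13) gives 504t ≡ 1 (mod 13), and since 10⁻¹ ≡ 4 (mod 13), t ≡ 4. Hence n ≡ 86 + 504·4 = 2102 (mod 6552).
From n ≡ 2102 (mod 6552) write n = 2102 + 6552t. Substituting into n ≡ 17 (mod 19) gives 6552t ≡ 5 (mod 19), and since 16⁻¹ ≡ 6 (mod 19), t ≡ 11. Hence n ≡ 2102 + 6552·11 = 74174 (mod 124488).

74174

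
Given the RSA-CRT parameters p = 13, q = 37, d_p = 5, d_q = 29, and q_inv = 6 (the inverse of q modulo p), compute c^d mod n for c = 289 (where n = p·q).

m₁ = c^(d_p) mod p: c ≡ 3 (mod 13), and 3^5 mod 13 = 9.
m₂ = c^(d_q) mod q: c ≡ 30 (mod 37), and 30^29 mod 37 = 25.
h = q_inv·(m₁ − m₂) mod p = 6·(9 − 25) mod 13 = 8.
m = m₂ + h·q = 25 + 8·37 = 321.

321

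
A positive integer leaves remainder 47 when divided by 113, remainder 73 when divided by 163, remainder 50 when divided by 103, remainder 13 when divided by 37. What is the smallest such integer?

14920115

The moduli are pairwise coprime; N = 113·163·103·37 = 70194809.
N/113 = 621193; 621193 ≡ 32 (mod 113); 32·53 ≡ 1, so inverse 53.
N/163 = 430643; 430643 ≡ 160 (mod 163); 160·54 ≡ 1, so inverse 54.
N/103 = 681503; 681503 ≡ 55 (mod 103); 55·15 ≡ 1, so inverse 15.
N/37 = 1897157; 1897157 ≡ 19 (mod 37); 19·2 ≡ 1, so inverse 2.
x ≡ 47·621193·53 + 73·430643·54 + 50·681503·15 + 13·1897157·2 = 3805439801.
3805439801 mod 70194809 = 14920115.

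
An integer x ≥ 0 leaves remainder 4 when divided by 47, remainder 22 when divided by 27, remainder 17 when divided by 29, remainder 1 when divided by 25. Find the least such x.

90526

The moduli are pairwise coprime; N = 47·27·29·25 = 920025.
N/47 = 19575; 19575 ≡ 23 (mod 47); 23·45 ≡ 1, so inverse 45.
N/27 = 34075; 34075 ≡ 1 (mod 27), inverse 1.
N/29 = 31725; 31725 ≡ 28 (mod 29); 28·28 ≡ 1, so inverse 28.
N/25 = 36801; 36801 ≡ 1 (mod 25), inverse 1.
x ≡ 4·19575·45 + 22·34075·1 + 17·31725·28 + 1·36801·1 = 19411051.
19411051 mod 920025 = 90526.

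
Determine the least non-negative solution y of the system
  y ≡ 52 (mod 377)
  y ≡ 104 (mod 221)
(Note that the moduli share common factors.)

2314

gcd(377, 221) = 13 and 13 | (104 − 52), so the pair is consistent; merging gives y ≡ 2314 (mod 6409), where 6409 = lcm(377, 221).
The solution is unique modulo lcm(377, 221) = 6409.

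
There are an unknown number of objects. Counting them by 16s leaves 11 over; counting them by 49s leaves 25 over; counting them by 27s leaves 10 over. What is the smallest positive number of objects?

17371

The moduli are pairwise coprime; M = 16·49·27 = 21168.
M/16 = 1323; 1323 ≡ 11 (mod 16); 11·3 ≡ 1, so inverse 3.
M/49 = 432; 432 ≡ 40 (mod 49); 40·38 ≡ 1, so inverse 38.
M/27 = 784; 784 ≡ 1 (mod 27), inverse 1.
N ≡ 11·1323·3 + 25·432·38 + 10·784·1 = 461899.
461899 mod 21168 = 17371.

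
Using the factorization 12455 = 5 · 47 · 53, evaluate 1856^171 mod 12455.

Mod 5: 1856 ≡ 1; by Fermat, exponent reduces to 171 mod 4 = 3; 1^3 ≡ 1 (mod 5).
Mod 47: 1856 ≡ 23; by Fermat, exponent reduces to 171 mod 46 = 33; 23^33 ≡ 33 (mod 47).
Mod 53: 1856 ≡ 1; by Fermat, exponent reduces to 171 mod 52 = 15; 1^15 ≡ 1 (mod 53).
Combine by CRT: x ≡ 1 (mod 5), x ≡ 33 (mod 47), x ≡ 1 (mod 53) ⇒ x ≡ 6096 (mod 12455).

6096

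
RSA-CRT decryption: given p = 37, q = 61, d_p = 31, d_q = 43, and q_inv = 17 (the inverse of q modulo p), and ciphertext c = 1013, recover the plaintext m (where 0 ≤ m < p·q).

m₁ = c^(d_p) mod p: c ≡ 14 (mod 37), and 14^31 mod 37 = 23.
m₂ = c^(d_q) mod q: c ≡ 37 (mod 61), and 37^43 mod 61 = 23.
h = q_inv·(m₁ − m₂) mod p = 17·(23 − 23) mod 37 = 0.
m = m₂ + h·q = 23 + 0·61 = 23.

23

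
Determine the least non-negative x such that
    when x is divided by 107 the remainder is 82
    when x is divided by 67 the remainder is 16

6716

From x ≡ 82 (mod 107) write x = 82 + 107t. Substituting into x ≡ 16 (mod 67) gives 107t ≡ 1 (mod 67), and since 40⁻¹ ≡ 62 (mod 67), t ≡ 62. Hence x ≡ 82 + 107·62 = 6716 (mod 7169).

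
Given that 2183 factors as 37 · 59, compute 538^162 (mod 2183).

Mod 37: 538 ≡ 20; by Fermat, exponent reduces to 162 mod 36 = 18; 20^18 ≡ 36 (mod 37).
Mod 59: 538 ≡ 7; by Fermat, exponent reduces to 162 mod 58 = 46; 7^46 ≡ 46 (mod 59).
Combine by CRT: x ≡ 36 (mod 37), x ≡ 46 (mod 59) ⇒ x ≡ 813 (mod 2183).

813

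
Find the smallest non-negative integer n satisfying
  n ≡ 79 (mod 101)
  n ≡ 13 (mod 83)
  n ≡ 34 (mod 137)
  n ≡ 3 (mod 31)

14622455

Combine the congruences pairwise.
From n ≡ 79 (mod 101) write n = 79 + 101t. Substituting into n ≡ 13 (mod 83) gives 101t ≡ 17 (mod 83), and since 18⁻¹ ≡ 60 (mod 83), t ≡ 24. Hence n ≡ 79 + 101·24 = 2503 (mod 8383).
From n ≡ 2503 (mod 8383) write n = 2503 + 8383t. Substituting into n ≡ 34 (mod 137) gives 8383t ≡ 134 (mod 137), and since 26⁻¹ ≡ 58 (mod 137), t ≡ 100. Hence n ≡ 2503 + 8383·100 = 840803 (mod 1148471).
From n ≡ 840803 (mod 1148471) write n = 840803 + 1148471t. Substituting into n ≡ 3 (mod 31) gives 1148471t ≡ 13 (mod 31), and since 14⁻¹ ≡ 20 (mod 31), t ≡ 12. Hence n ≡ 840803 + 1148471·12 = 14622455 (mod 35602601).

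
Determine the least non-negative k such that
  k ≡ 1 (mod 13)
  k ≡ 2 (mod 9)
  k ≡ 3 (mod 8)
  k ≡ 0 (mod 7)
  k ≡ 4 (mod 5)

1379

The moduli are pairwise coprime; N = 13·9·8·7·5 = 32760.
N/13 = 2520; 2520 ≡ 11 (mod 13); 11·6 ≡ 1, so inverse 6.
N/9 = 3640; 3640 ≡ 4 (mod 9); 4·7 ≡ 1, so inverse 7.
N/8 = 4095; 4095 ≡ 7 (mod 8); 7·7 ≡ 1, so inverse 7.
N/7 = 4680; 4680 ≡ 4 (mod 7); 4·2 ≡ 1, so inverse 2.
N/5 = 6552; 6552 ≡ 2 (mod 5); 2·3 ≡ 1, so inverse 3.
k ≡ 1·2520·6 + 2·3640·7 + 3·4095·7 + 0·4680·2 + 4·6552·3 = 230699.
230699 mod 32760 = 1379.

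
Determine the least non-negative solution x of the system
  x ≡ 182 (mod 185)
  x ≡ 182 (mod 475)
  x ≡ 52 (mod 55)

gcd(185, 475) = 5 and 5 | (182 − 182), so the pair is consistent; merging gives x ≡ 182 (mod 17575), where 17575 = lcm(185, 475).
gcd(17575, 55) = 5 and 5 | (52 − 182), so the pair is consistent; merging gives x ≡ 52907 (mod 193325), where 193325 = lcm(17575, 55).
The solution is unique modulo lcm(185, 475, 55) = 193325.

52907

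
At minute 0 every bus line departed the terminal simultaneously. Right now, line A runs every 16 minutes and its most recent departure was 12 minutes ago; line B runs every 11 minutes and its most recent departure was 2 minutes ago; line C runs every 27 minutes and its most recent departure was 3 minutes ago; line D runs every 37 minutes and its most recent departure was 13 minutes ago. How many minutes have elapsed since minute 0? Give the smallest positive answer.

107868

The moduli are pairwise coprime; N = 16·11·27·37 = 175824.
N/16 = 10989; 10989 ≡ 13 (mod 16); 13·5 ≡ 1, so inverse 5.
N/11 = 15984; 15984 ≡ 1 (mod 11), inverse 1.
N/27 = 6512; 6512 ≡ 5 (mod 27); 5·11 ≡ 1, so inverse 11.
N/37 = 4752; 4752 ≡ 16 (mod 37); 16·7 ≡ 1, so inverse 7.
t ≡ 12·10989·5 + 2·15984·1 + 3·6512·11 + 13·4752·7 = 1338636.
1338636 mod 175824 = 107868.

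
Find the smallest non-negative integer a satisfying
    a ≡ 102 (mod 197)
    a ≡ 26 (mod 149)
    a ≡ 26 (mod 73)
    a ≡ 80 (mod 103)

35426415

From a ≡ 102 (mod 197) write a = 102 + 197t. Substituting into a ≡ 26 (mod 149) gives 197t ≡ 73 (mod 149), and since 48⁻¹ ≡ 59 (mod 149), t ≡ 135. Hence a ≡ 102 + 197·135 = 26697 (mod 29353).
From a ≡ 26697 (mod 29353) write a = 26697 + 29353t. Substituting into a ≡ 26 (mod 73) gives 29353t ≡ 47 (mod 73), and since 7⁻¹ ≡ 21 (mod 73), t ≡ 38. Hence a ≡ 26697 + 29353·38 = 1142111 (mod 2142769).
From a ≡ 1142111 (mod 2142769) write a = 1142111 + 2142769t. Substituting into a ≡ 80 (mod 103) gives 2142769t ≡ 33 (mod 103), and since 60⁻¹ ≡ 91 (mod 103), t ≡ 16. Hence a ≡ 1142111 + 2142769·16 = 35426415 (mod 220705207).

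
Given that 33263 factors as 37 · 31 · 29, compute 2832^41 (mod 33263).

4643

Mod 37: 2832 ≡ 20; by Fermat, exponent reduces to 41 mod 36 = 5; 20^5 ≡ 18 (mod 37).
Mod 31: 2832 ≡ 11; by Fermat, exponent reduces to 41 mod 30 = 11; 11^11 ≡ 24 (mod 31).
Mod 29: 2832 ≡ 19; by Fermat, exponent reduces to 41 mod 28 = 13; 19^13 ≡ 3 (mod 29).
Combine by CRT: x ≡ 18 (mod 37), x ≡ 24 (mod 31), x ≡ 3 (mod 29) ⇒ x ≡ 4643 (mod 33263).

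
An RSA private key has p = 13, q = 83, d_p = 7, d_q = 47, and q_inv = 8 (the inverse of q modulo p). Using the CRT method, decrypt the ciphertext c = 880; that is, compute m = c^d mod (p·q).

1075

m₁ = c^(d_p) mod p: c ≡ 9 (mod 13), and 9^7 mod 13 = 9.
m₂ = c^(d_q) mod q: c ≡ 50 (mod 83), and 50^47 mod 83 = 79.
h = q_inv·(m₁ − m₂) mod p = 8·(9 − 79) mod 13 = 12.
m = m₂ + h·q = 79 + 12·83 = 1075.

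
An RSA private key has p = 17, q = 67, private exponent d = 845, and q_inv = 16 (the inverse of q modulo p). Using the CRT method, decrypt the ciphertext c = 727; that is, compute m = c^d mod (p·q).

744

d_p = d mod (p−1) = 845 mod 16 = 13; d_q = d mod (q−1) = 53.
m₁ = c^(d_p) mod p: c ≡ 13 (mod 17), and 13^13 mod 17 = 13.
m₂ = c^(d_q) mod q: c ≡ 57 (mod 67), and 57^53 mod 67 = 7.
h = q_inv·(m₁ − m₂) mod p = 16·(13 − 7) mod 17 = 11.
m = m₂ + h·q = 7 + 11·67 = 744.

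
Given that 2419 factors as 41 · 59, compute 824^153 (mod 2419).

433

Mod 41: 824 ≡ 4; by Fermat, exponent reduces to 153 mod 40 = 33; 4^33 ≡ 23 (mod 41).
Mod 59: 824 ≡ 57; by Fermat, exponent reduces to 153 mod 58 = 37; 57^37 ≡ 20 (mod 59).
Combine by CRT: x ≡ 23 (mod 41), x ≡ 20 (mod 59) ⇒ x ≡ 433 (mod 2419).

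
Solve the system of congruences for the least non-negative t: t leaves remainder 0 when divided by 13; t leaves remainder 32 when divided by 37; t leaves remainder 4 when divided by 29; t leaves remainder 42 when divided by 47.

The moduli are pairwise coprime; N = 13·37·29·47 = 655603.
N/13 = 50431; 50431 ≡ 4 (mod 13); 4·10 ≡ 1, so inverse 10.
N/37 = 17719; 17719 ≡ 33 (mod 37); 33·9 ≡ 1, so inverse 9.
N/29 = 22607; 22607 ≡ 16 (mod 29); 16·20 ≡ 1, so inverse 20.
N/47 = 13949; 13949 ≡ 37 (mod 47); 37·14 ≡ 1, so inverse 14.
t ≡ 0·50431·10 + 32·17719·9 + 4·22607·20 + 42·13949·14 = 15113644.
15113644 mod 655603 = 34775.

34775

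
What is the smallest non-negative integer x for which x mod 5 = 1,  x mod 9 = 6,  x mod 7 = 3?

Combine the congruences pairwise.
From x ≡ 1 (mod 5) write x = 1 + 5t. Substituting into x ≡ 6 (mod 9) gives 5t ≡ 5 (mod 9), and since 5⁻¹ ≡ 2 (mod 9), t ≡ 1. Hence x ≡ 1 + 5·1 = 6 (mod 45).
From x ≡ 6 (mod 45) write x = 6 + 45t. Substituting into x ≡ 3 (mod 7) gives 45t ≡ 4 (mod 7), and since 3⁻¹ ≡ 5 (mod 7), t ≡ 6. Hence x ≡ 6 + 45·6 = 276 (mod 315).

276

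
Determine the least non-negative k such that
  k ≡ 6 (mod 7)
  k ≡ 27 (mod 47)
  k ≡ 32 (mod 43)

4633

Combine the congruences pairwise.
From k ≡ 6 (mod 7) write k = 6 + 7t. Substituting into k ≡ 27 (mod 47) gives 7t ≡ 21 (mod 47), and since 7⁻¹ ≡ 27 (mod 47), t ≡ 3. Hence k ≡ 6 + 7·3 = 27 (mod 329).
From k ≡ 27 (mod 329) write k = 27 + 329t. Substituting into k ≡ 32 (mod 43) gives 329t ≡ 5 (mod 43), and since 28⁻¹ ≡ 20 (mod 43), t ≡ 14. Hence k ≡ 27 + 329·14 = 4633 (mod 14147).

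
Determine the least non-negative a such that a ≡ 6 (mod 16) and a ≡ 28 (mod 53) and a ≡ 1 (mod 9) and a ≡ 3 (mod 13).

69670

Combine the congruences pairwise.
From a ≡ 6 (mod 16) write a = 6 + 16t. Substituting into a ≡ 28 (mod 53) gives 16t ≡ 22 (mod 53), and since 16⁻¹ ≡ 10 (mod 53), t ≡ 8. Hence a ≡ 6 + 16·8 = 134 (mod 848).
From a ≡ 134 (mod 848) write a = 134 + 848t. Substituting into a ≡ 1 (mod 9) gives 848t ≡ 2 (mod 9), and since 2⁻¹ ≡ 5 (mod 9), t ≡ 1. Hence a ≡ 134 + 848·1 = 982 (mod 7632).
From a ≡ 982 (mod 7632) write a = 982 + 7632t. Substituting into a ≡ 3 (mod 13) gives 7632t ≡ 9 (mod 13), and since 1⁻¹ ≡ 1 (mod 13), t ≡ 9. Hence a ≡ 982 + 7632·9 = 69670 (mod 99216).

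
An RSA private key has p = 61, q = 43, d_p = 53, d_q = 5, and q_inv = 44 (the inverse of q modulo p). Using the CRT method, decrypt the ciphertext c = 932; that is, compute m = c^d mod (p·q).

364

m₁ = c^(d_p) mod p: c ≡ 17 (mod 61), and 17^53 mod 61 = 59.
m₂ = c^(d_q) mod q: c ≡ 29 (mod 43), and 29^5 mod 43 = 20.
h = q_inv·(m₁ − m₂) mod p = 44·(59 − 20) mod 61 = 8.
m = m₂ + h·q = 20 + 8·43 = 364.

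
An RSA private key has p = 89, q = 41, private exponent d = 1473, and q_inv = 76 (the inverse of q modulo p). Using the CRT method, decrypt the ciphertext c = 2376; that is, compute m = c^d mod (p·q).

213

d_p = d mod (p−1) = 1473 mod 88 = 65; d_q = d mod (q−1) = 33.
m₁ = c^(d_p) mod p: c ≡ 62 (mod 89), and 62^65 mod 89 = 35.
m₂ = c^(d_q) mod q: c ≡ 39 (mod 41), and 39^33 mod 41 = 8.
h = q_inv·(m₁ − m₂) mod p = 76·(35 − 8) mod 89 = 5.
m = m₂ + h·q = 8 + 5·41 = 213.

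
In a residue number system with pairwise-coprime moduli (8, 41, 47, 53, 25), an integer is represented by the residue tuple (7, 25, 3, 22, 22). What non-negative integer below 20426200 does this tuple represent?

4204247

The moduli are pairwise coprime; N = 8·41·47·53·25 = 20426200.
N/8 = 2553275; 2553275 ≡ 3 (mod 8); 3·3 ≡ 1, so inverse 3.
N/41 = 498200; 498200 ≡ 9 (mod 41); 9·32 ≡ 1, so inverse 32.
N/47 = 434600; 434600 ≡ 38 (mod 47); 38·26 ≡ 1, so inverse 26.
N/53 = 385400; 385400 ≡ 37 (mod 53); 37·43 ≡ 1, so inverse 43.
N/25 = 817048; 817048 ≡ 23 (mod 25); 23·12 ≡ 1, so inverse 12.
x ≡ 7·2553275·3 + 25·498200·32 + 3·434600·26 + 22·385400·43 + 22·817048·12 = 1066366647.
1066366647 mod 20426200 = 4204247.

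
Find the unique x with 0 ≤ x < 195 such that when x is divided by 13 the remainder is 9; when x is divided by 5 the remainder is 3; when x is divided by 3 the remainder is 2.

113

From x ≡ 9 (mod 13) write x = 9 + 13t. Substituting into x ≡ 3 (mod 5) gives 13t ≡ 4 (mod 5), and since 3⁻¹ ≡ 2 (mod 5), t ≡ 3. Hence x ≡ 9 + 13·3 = 48 (mod 65).
From x ≡ 48 (mod 65) write x = 48 + 65t. Substituting into x ≡ 2 (mod 3) gives 65t ≡ 2 (mod 3), and since 2⁻¹ ≡ 2 (mod 3), t ≡ 1. Hence x ≡ 48 + 65·1 = 113 (mod 195).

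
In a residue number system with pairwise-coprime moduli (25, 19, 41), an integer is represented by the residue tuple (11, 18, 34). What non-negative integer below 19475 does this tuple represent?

The moduli are pairwise coprime; N = 25·19·41 = 19475.
N/25 = 779; 779 ≡ 4 (mod 25); 4·19 ≡ 1, so inverse 19.
N/19 = 1025; 1025 ≡ 18 (mod 19); 18·18 ≡ 1, so inverse 18.
N/41 = 475; 475 ≡ 24 (mod 41); 24·12 ≡ 1, so inverse 12.
x ≡ 11·779·19 + 18·1025·18 + 34·475·12 = 688711.
688711 mod 19475 = 7086.

7086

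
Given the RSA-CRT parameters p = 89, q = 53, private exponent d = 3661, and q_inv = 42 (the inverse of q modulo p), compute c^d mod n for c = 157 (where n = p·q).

d_p = d mod (p−1) = 3661 mod 88 = 53; d_q = d mod (q−1) = 21.
m₁ = c^(d_p) mod p: c ≡ 68 (mod 89), and 68^53 mod 89 = 53.
m₂ = c^(d_q) mod q: c ≡ 51 (mod 53), and 51^21 mod 53 = 5.
h = q_inv·(m₁ − m₂) mod p = 42·(53 − 5) mod 89 = 58.
m = m₂ + h·q = 5 + 58·53 = 3079.

3079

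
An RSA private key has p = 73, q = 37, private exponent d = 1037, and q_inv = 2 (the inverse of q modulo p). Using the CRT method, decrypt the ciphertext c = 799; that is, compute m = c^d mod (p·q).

d_p = d mod (p−1) = 1037 mod 72 = 29; d_q = d mod (q−1) = 29.
m₁ = c^(d_p) mod p: c ≡ 69 (mod 73), and 69^29 mod 73 = 57.
m₂ = c^(d_q) mod q: c ≡ 22 (mod 37), and 22^29 mod 37 = 19.
h = q_inv·(m₁ − m₂) mod p = 2·(57 − 19) mod 73 = 3.
m = m₂ + h·q = 19 + 3·37 = 130.

130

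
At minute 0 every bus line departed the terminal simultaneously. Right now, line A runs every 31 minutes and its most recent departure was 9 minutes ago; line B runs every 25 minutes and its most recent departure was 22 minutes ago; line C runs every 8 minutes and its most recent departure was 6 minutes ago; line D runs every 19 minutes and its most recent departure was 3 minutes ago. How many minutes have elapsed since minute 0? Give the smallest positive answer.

3822

The moduli are pairwise coprime; N = 31·25·8·19 = 117800.
N/31 = 3800; 3800 ≡ 18 (mod 31); 18·19 ≡ 1, so inverse 19.
N/25 = 4712; 4712 ≡ 12 (mod 25); 12·23 ≡ 1, so inverse 23.
N/8 = 14725; 14725 ≡ 5 (mod 8); 5·5 ≡ 1, so inverse 5.
N/19 = 6200; 6200 ≡ 6 (mod 19); 6·16 ≡ 1, so inverse 16.
t ≡ 9·3800·19 + 22·4712·23 + 6·14725·5 + 3·6200·16 = 3773422.
3773422 mod 117800 = 3822.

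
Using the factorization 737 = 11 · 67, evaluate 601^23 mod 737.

Mod 11: 601 ≡ 7; by Fermat, exponent reduces to 23 mod 10 = 3; 7^3 ≡ 2 (mod 11).
Mod 67: 601 ≡ 65; 65^23 ≡ 60 (mod 67).
Combine by CRT: x ≡ 2 (mod 11), x ≡ 60 (mod 67) ⇒ x ≡ 596 (mod 737).

596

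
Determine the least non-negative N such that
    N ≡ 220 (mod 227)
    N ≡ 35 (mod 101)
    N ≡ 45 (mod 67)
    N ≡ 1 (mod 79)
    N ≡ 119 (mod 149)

742017139

The moduli are pairwise coprime; M = 227·101·67·79·149 = 18081539039.
M/227 = 79654357; 79654357 ≡ 57 (mod 227); 57·4 ≡ 1, so inverse 4.
M/101 = 179025139; 179025139 ≡ 13 (mod 101); 13·70 ≡ 1, so inverse 70.
M/67 = 269873717; 269873717 ≡ 62 (mod 67); 62·40 ≡ 1, so inverse 40.
M/79 = 228880241; 228880241 ≡ 19 (mod 79); 19·25 ≡ 1, so inverse 25.
M/149 = 121352611; 121352611 ≡ 8 (mod 149); 8·56 ≡ 1, so inverse 56.
N ≡ 220·79654357·4 + 35·179025139·70 + 45·269873717·40 + 1·228880241·25 + 119·121352611·56 = 1808895921039.
1808895921039 mod 18081539039 = 742017139.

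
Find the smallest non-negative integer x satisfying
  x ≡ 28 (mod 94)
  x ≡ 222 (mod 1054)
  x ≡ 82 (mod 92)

gcd(94, 1054) = 2 and 2 | (222 − 28), so the pair is consistent; merging gives x ≡ 44490 (mod 49538), where 49538 = lcm(94, 1054).
gcd(49538, 92) = 2 and 2 | (82 − 44490), so the pair is consistent; merging gives x ≡ 837098 (mod 2278748), where 2278748 = lcm(49538, 92).
The solution is unique modulo lcm(94, 1054, 92) = 2278748.

837098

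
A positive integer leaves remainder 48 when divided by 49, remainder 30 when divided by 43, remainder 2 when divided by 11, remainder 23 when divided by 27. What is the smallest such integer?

From m ≡ 48 (mod 49) write m = 48 + 49t. Substituting into m ≡ 30 (mod 43) gives 49t ≡ 25 (mod 43), and since 6⁻¹ ≡ 36 (mod 43), t ≡ 40. Hence m ≡ 48 + 49·40 = 2008 (mod 2107).
From m ≡ 2008 (mod 2107) write m = 2008 + 2107t. Substituting into m ≡ 2 (mod 11) gives 2107t ≡ 7 (mod 11), and since 6⁻¹ ≡ 2 (mod 11), t ≡ 3. Hence m ≡ 2008 + 2107·3 = 8329 (mod 23177).
From m ≡ 8329 (mod 23177) write m = 8329 + 23177t. Substituting into m ≡ 23 (mod 27) gives 23177t ≡ 10 (mod 27), and since 11⁻¹ ≡ 5 (mod 27), t ≡ 23. Hence m ≡ 8329 + 23177·23 = 541400 (mod 625779).

541400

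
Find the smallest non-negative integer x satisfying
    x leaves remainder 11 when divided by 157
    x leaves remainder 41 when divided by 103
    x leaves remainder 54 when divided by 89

891300

The moduli are pairwise coprime; N = 157·103·89 = 1439219.
N/157 = 9167; 9167 ≡ 61 (mod 157); 61·139 ≡ 1, so inverse 139.
N/103 = 13973; 13973 ≡ 68 (mod 103); 68·50 ≡ 1, so inverse 50.
N/89 = 16171; 16171 ≡ 62 (mod 89); 62·56 ≡ 1, so inverse 56.
x ≡ 11·9167·139 + 41·13973·50 + 54·16171·56 = 91562097.
91562097 mod 1439219 = 891300.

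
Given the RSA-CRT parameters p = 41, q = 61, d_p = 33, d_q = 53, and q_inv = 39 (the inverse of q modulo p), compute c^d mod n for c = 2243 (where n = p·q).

13

m₁ = c^(d_p) mod p: c ≡ 29 (mod 41), and 29^33 mod 41 = 13.
m₂ = c^(d_q) mod q: c ≡ 47 (mod 61), and 47^53 mod 61 = 13.
h = q_inv·(m₁ − m₂) mod p = 39·(13 − 13) mod 41 = 0.
m = m₂ + h·q = 13 + 0·61 = 13.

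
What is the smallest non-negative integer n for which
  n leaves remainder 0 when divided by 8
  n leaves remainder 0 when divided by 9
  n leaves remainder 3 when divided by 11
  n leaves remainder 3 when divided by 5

From n ≡ 0 (mod 8) write n = 0 + 8t. Substituting into n ≡ 0 (mod 9) gives 8t ≡ 0 (mod 9), and since 8⁻¹ ≡ 8 (mod 9), t ≡ 0. Hence n ≡ 0 + 8·0 = 0 (mod 72).
From n ≡ 0 (mod 72) write n = 0 + 72t. Substituting into n ≡ 3 (mod 11) gives 72t ≡ 3 (mod 11), and since 6⁻¹ ≡ 2 (mod 11), t ≡ 6. Hence n ≡ 0 + 72·6 = 432 (mod 792).
From n ≡ 432 (mod 792) write n = 432 + 792t. Substituting into n ≡ 3 (mod 5) gives 792t ≡ 1 (mod 5), and since 2⁻¹ ≡ 3 (mod 5), t ≡ 3. Hence n ≡ 432 + 792·3 = 2808 (mod 3960).

2808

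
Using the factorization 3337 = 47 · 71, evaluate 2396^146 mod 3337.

2727

Mod 47: 2396 ≡ 46; by Fermat, exponent reduces to 146 mod 46 = 8; 46^8 ≡ 1 (mod 47).
Mod 71: 2396 ≡ 53; by Fermat, exponent reduces to 146 mod 70 = 6; 53^6 ≡ 29 (mod 71).
Combine by CRT: x ≡ 1 (mod 47), x ≡ 29 (mod 71) ⇒ x ≡ 2727 (mod 3337).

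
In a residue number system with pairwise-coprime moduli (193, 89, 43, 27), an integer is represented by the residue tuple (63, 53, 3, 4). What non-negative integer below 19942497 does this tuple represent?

Combine the congruences pairwise.
From x ≡ 63 (mod 193) write x = 63 + 193t. Substituting into x ≡ 53 (mod 89) gives 193t ≡ 79 (mod 89), and since 15⁻¹ ≡ 6 (mod 89), t ≡ 29. Hence x ≡ 63 + 193·29 = 5660 (mod 17177).
From x ≡ 5660 (mod 17177) write x = 5660 + 17177t. Substituting into x ≡ 3 (mod 43) gives 17177t ≡ 19 (mod 43), and since 20⁻¹ ≡ 28 (mod 43), t ≡ 16. Hence x ≡ 5660 + 17177·16 = 280492 (mod 738611).
From x ≡ 280492 (mod 738611) write x = 280492 + 738611t. Substituting into x ≡ 4 (mod 27) gives 738611t ≡ 15 (mod 27), and since 26⁻¹ ≡ 26 (mod 27), t ≡ 12. Hence x ≡ 280492 + 738611·12 = 9143824 (mod 19942497).

9143824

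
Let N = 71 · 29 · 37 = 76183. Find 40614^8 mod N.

Mod 71: 40614 ≡ 2; 2^8 ≡ 43 (mod 71).
Mod 29: 40614 ≡ 14; 14^8 ≡ 23 (mod 29).
Mod 37: 40614 ≡ 25; 25^8 ≡ 34 (mod 37).
Combine by CRT: x ≡ 43 (mod 71), x ≡ 23 (mod 29), x ≡ 34 (mod 37) ⇒ x ≡ 44915 (mod 76183).

44915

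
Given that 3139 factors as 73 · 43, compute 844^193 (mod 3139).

3135

Mod 73: 844 ≡ 41; by Fermat, exponent reduces to 193 mod 72 = 49; 41^49 ≡ 69 (mod 73).
Mod 43: 844 ≡ 27; by Fermat, exponent reduces to 193 mod 42 = 25; 27^25 ≡ 39 (mod 43).
Combine by CRT: x ≡ 69 (mod 73), x ≡ 39 (mod 43) ⇒ x ≡ 3135 (mod 3139).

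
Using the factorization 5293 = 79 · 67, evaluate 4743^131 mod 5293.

244

Mod 79: 4743 ≡ 3; by Fermat, exponent reduces to 131 mod 78 = 53; 3^53 ≡ 7 (mod 79).
Mod 67: 4743 ≡ 53; by Fermat, exponent reduces to 131 mod 66 = 65; 53^65 ≡ 43 (mod 67).
Combine by CRT: x ≡ 7 (mod 79), x ≡ 43 (mod 67) ⇒ x ≡ 244 (mod 5293).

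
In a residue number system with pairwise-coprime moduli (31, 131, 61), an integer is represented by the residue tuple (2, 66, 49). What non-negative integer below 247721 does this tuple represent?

From x ≡ 2 (mod 31) write x = 2 + 31t. Substituting into x ≡ 66 (mod 131) gives 31t ≡ 64 (mod 131), and since 31⁻¹ ≡ 93 (mod 131), t ≡ 57. Hence x ≡ 2 + 31·57 = 1769 (mod 4061).
From x ≡ 1769 (mod 4061) write x = 1769 + 4061t. Substituting into x ≡ 49 (mod 61) gives 4061t ≡ 49 (mod 61), and since 35⁻¹ ≡ 7 (mod 61), t ≡ 38. Hence x ≡ 1769 + 4061·38 = 156087 (mod 247721).

156087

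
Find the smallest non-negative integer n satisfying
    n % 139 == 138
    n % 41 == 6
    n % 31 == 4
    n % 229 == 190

The moduli are pairwise coprime; M = 139·41·31·229 = 40457201.
M/139 = 291059; 291059 ≡ 132 (mod 139); 132·119 ≡ 1, so inverse 119.
M/41 = 986761; 986761 ≡ 14 (mod 41); 14·3 ≡ 1, so inverse 3.
M/31 = 1305071; 1305071 ≡ 2 (mod 31); 2·16 ≡ 1, so inverse 16.
M/229 = 176669; 176669 ≡ 110 (mod 229); 110·127 ≡ 1, so inverse 127.
n ≡ 138·291059·119 + 6·986761·3 + 4·1305071·16 + 190·176669·127 = 9144080110.
9144080110 mod 40457201 = 752684.

752684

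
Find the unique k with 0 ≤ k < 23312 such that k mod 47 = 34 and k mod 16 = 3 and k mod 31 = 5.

7507

The moduli are pairwise coprime; N = 47·16·31 = 23312.
N/47 = 496; 496 ≡ 26 (mod 47); 26·38 ≡ 1, so inverse 38.
N/16 = 1457; 1457 ≡ 1 (mod 16), inverse 1.
N/31 = 752; 752 ≡ 8 (mod 31); 8·4 ≡ 1, so inverse 4.
k ≡ 34·496·38 + 3·1457·1 + 5·752·4 = 660243.
660243 mod 23312 = 7507.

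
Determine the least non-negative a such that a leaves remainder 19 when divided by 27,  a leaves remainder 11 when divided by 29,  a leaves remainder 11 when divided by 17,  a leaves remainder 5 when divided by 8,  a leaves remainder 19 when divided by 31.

2331901

The moduli are pairwise coprime; N = 27·29·17·8·31 = 3301128.
N/27 = 122264; 122264 ≡ 8 (mod 27); 8·17 ≡ 1, so inverse 17.
N/29 = 113832; 113832 ≡ 7 (mod 29); 7·25 ≡ 1, so inverse 25.
N/17 = 194184; 194184 ≡ 10 (mod 17); 10·12 ≡ 1, so inverse 12.
N/8 = 412641; 412641 ≡ 1 (mod 8), inverse 1.
N/31 = 106488; 106488 ≡ 3 (mod 31); 3·21 ≡ 1, so inverse 21.
a ≡ 19·122264·17 + 11·113832·25 + 11·194184·12 + 5·412641·1 + 19·106488·21 = 140979277.
140979277 mod 3301128 = 2331901.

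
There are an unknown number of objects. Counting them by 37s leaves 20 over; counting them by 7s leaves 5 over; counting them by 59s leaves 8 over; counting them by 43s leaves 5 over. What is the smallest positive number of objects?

Combine the congruences pairwise.
From N ≡ 20 (mod 37) write N = 20 + 37t. Substituting into N ≡ 5 (mod 7) gives 37t ≡ 6 (mod 7), and since 2⁻¹ ≡ 4 (mod 7), t ≡ 3. Hence N ≡ 20 + 37·3 = 131 (mod 259).
From N ≡ 131 (mod 259) write N = 131 + 259t. Substituting into N ≡ 8 (mod 59) gives 259t ≡ 54 (mod 59), and since 23⁻¹ ≡ 18 (mod 59), t ≡ 28. Hence N ≡ 131 + 259·28 = 7383 (mod 15281).
From N ≡ 7383 (mod 15281) write N = 7383 + 15281t. Substituting into N ≡ 5 (mod 43) gives 15281t ≡ 18 (mod 43), and since 16⁻¹ ≡ 35 (mod 43), t ≡ 28. Hence N ≡ 7383 + 15281·28 = 435251 (mod 657083).

435251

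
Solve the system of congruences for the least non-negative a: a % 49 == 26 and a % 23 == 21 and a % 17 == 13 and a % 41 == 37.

From a ≡ 26 (mod 49) write a = 26 + 49t. Substituting into a ≡ 21 (mod 23) gives 49t ≡ 18 (mod 23), and since 3⁻¹ ≡ 8 (mod 23), t ≡ 6. Hence a ≡ 26 + 49·6 = 320 (mod 1127).
From a ≡ 320 (mod 1127) write a = 320 + 1127t. Substituting into a ≡ 13 (mod 17) gives 1127t ≡ 16 (mod 17), and since 5⁻¹ ≡ 7 (mod 17), t ≡ 10. Hence a ≡ 320 + 1127·10 = 11590 (mod 19159).
From a ≡ 11590 (mod 19159) write a = 11590 + 19159t. Substituting into a ≡ 37 (mod 41) gives 19159t ≡ 9 (mod 41), and since 12⁻¹ ≡ 24 (mod 41), t ≡ 11. Hence a ≡ 11590 + 19159·11 = 222339 (mod 785519).

222339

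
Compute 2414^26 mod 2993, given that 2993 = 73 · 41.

Mod 73: 2414 ≡ 5; 5^26 ≡ 54 (mod 73).
Mod 41: 2414 ≡ 36; 36^26 ≡ 4 (mod 41).
Combine by CRT: x ≡ 54 (mod 73), x ≡ 4 (mod 41) ⇒ x ≡ 127 (mod 2993).

127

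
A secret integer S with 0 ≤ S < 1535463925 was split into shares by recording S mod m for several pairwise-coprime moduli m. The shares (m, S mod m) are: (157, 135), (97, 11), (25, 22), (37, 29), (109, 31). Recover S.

The moduli are pairwise coprime; N = 157·97·25·37·109 = 1535463925.
N/157 = 9780025; 9780025 ≡ 24 (mod 157); 24·72 ≡ 1, so inverse 72.
N/97 = 15829525; 15829525 ≡ 95 (mod 97); 95·48 ≡ 1, so inverse 48.
N/25 = 61418557; 61418557 ≡ 7 (mod 25); 7·18 ≡ 1, so inverse 18.
N/37 = 41499025; 41499025 ≡ 10 (mod 37); 10·26 ≡ 1, so inverse 26.
N/109 = 14086825; 14086825 ≡ 101 (mod 109); 101·68 ≡ 1, so inverse 68.
S ≡ 135·9780025·72 + 11·15829525·48 + 22·61418557·18 + 29·41499025·26 + 31·14086825·68 = 188726872722.
188726872722 mod 1535463925 = 1400273872.

1400273872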